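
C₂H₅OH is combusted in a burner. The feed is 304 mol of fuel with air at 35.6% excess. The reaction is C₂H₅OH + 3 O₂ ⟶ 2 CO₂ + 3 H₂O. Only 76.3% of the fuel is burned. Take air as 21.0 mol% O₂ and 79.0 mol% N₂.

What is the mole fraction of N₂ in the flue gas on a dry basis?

Stoichiometric O₂ = 3 × 304 = 912 mol; O₂ fed = 912 × 1.356 = 1237 mol.
N₂ fed = 1237 × 79/21 = 4652 mol.
Fuel reacted = 0.763 × 304 → ξ = 232 mol.
Outlet (n = n₀ + ν ξ):
  C₂H₅OH: 304 − 1(232) = 72.05
  O₂: 1237 − 3(232) = 540.8
  N₂: 4652 (inert)
  CO₂: 0 + 2(232) = 463.9
  H₂O: 0 + 3(232) = 695.9
Dry total = 5729 mol; y_N₂ (dry) = 4652 / 5729 = 0.812.

0.812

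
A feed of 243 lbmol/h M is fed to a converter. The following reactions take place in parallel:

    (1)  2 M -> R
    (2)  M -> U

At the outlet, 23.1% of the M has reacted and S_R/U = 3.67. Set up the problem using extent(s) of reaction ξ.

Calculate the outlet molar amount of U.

6.73 lbmol/h

Conversion of M: M consumed = 0.231 × 243 = 56.13 lbmol/h = 2ξ₁ + 1ξ₂.
Selectivity: 1ξ₁ / (1ξ₂) = 3.67 → ξ₁ = 3.67 ξ₂.
Substitute: (2·3.67 + 1) ξ₂ = 56.13 → ξ₂ = 6.731 lbmol/h, ξ₁ = 24.7 lbmol/h.
Outlet amounts (n = n₀ + Σ ν·ξ):
  M: 243 − 2(24.7) − 1(6.731) = 186.9
  R: 0 + 1(24.7) = 24.7
  U: 0 + 1(6.731) = 6.731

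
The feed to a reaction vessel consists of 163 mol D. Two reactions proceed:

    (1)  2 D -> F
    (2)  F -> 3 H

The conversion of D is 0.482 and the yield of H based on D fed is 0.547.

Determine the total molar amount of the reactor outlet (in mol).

183 mol

Conversion of D: D consumed = 2ξ₁ = 0.482 × 163 → ξ₁ = 39.28 mol.
Yield of H: 3ξ₂ / 163 = 0.547 → ξ₂ = 29.72 mol.
Outlet amounts (n = n₀ + Σ ν·ξ):
  D: 163 − 2(39.28) = 84.43
  F: 0 + 1(39.28) − 1(29.72) = 9.563
  H: 0 + 3(29.72) = 89.16
Total out = 84.43 + 9.563 + 89.16 = 183.2 mol.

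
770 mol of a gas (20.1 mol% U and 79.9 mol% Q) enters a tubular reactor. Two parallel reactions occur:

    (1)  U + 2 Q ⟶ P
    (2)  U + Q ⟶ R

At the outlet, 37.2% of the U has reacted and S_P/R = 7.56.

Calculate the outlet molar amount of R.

Conversion of U: U consumed = 0.372 × 154.8 = 57.57 mol = 1ξ₁ + 1ξ₂.
Selectivity: 1ξ₁ / (1ξ₂) = 7.56 → ξ₁ = 7.56 ξ₂.
Substitute: (1·7.56 + 1) ξ₂ = 57.57 → ξ₂ = 6.726 mol, ξ₁ = 50.85 mol.
Outlet amounts (n = n₀ + Σ ν·ξ):
  U: 154.8 − 1(50.85) − 1(6.726) = 97.2
  Q: 615.2 − 2(50.85) − 1(6.726) = 506.8
  P: 0 + 1(50.85) = 50.85
  R: 0 + 1(6.726) = 6.726

6.73 mol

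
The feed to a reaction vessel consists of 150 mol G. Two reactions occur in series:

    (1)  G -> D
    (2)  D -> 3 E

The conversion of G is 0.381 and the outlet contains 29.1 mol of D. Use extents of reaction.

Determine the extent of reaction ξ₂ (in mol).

Conversion of G: G consumed = 1ξ₁ = 0.381 × 150 → ξ₁ = 57.15 mol.
D balance: n_D = 0 + 1ξ₁ − 1ξ₂ = 29.1 → ξ₂ = (1·57.15 − 29.1)/1 = 28.05 mol.
Outlet amounts (n = n₀ + Σ ν·ξ):
  G: 150 − 1(57.15) = 92.85
  D: 0 + 1(57.15) − 1(28.05) = 29.1
  E: 0 + 3(28.05) = 84.15

ξ₂ = 28 mol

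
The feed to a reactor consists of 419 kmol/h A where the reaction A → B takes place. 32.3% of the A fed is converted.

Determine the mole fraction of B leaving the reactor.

0.323

A reacted = 0.323 × 419 = 135.3 kmol/h; ν_A = −1, so ξ = 135.3/1 = 135.3 kmol/h.
Outlet amounts (n = n₀ + ν ξ):
  A: 419 − 1(135.3) = 283.7
  B: 0 + 1(135.3) = 135.3
Total out = 419 kmol/h; y_B = 135.3 / 419 = 0.323.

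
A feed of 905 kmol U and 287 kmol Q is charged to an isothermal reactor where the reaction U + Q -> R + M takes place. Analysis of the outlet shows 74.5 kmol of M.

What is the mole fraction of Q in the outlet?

For M: n = n₀ + 1ξ → 74.5 = 0 + 1ξ, giving ξ = 74.5 kmol.
Outlet amounts (n = n₀ + ν ξ):
  U: 905 − 1(74.5) = 830.5
  Q: 287 − 1(74.5) = 212.5
  R: 0 + 1(74.5) = 74.5
  M: 0 + 1(74.5) = 74.5
Total out = 1192 kmol; y_Q = 212.5 / 1192 = 0.1783.

0.178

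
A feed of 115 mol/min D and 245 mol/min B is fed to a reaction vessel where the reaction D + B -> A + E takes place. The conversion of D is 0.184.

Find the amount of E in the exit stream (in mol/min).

D reacted = 0.184 × 115 = 21.16 mol/min; ν_D = −1, so ξ = 21.16/1 = 21.16 mol/min.
Outlet amounts (n = n₀ + ν ξ):
  D: 115 − 1(21.16) = 93.84
  B: 245 − 1(21.16) = 223.8
  A: 0 + 1(21.16) = 21.16
  E: 0 + 1(21.16) = 21.16

21.2 mol/min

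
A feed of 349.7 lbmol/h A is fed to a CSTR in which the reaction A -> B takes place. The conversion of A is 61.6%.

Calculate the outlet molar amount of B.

A reacted = 0.616 × 349.7 = 215.4 lbmol/h; ν_A = −1, so ξ = 215.4/1 = 215.4 lbmol/h.
Outlet amounts (n = n₀ + ν ξ):
  A: 349.7 − 1(215.4) = 134.3
  B: 0 + 1(215.4) = 215.4

215 lbmol/h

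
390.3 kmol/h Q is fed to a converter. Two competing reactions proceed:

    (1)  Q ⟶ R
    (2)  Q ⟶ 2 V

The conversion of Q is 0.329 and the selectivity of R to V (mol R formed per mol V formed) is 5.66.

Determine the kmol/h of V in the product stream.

20.8 kmol/h

Conversion of Q: Q consumed = 0.329 × 390.3 = 128.4 kmol/h = 1ξ₁ + 1ξ₂.
Selectivity: 1ξ₁ / (2ξ₂) = 5.66 → ξ₁ = 11.32 ξ₂.
Substitute: (1·11.32 + 1) ξ₂ = 128.4 → ξ₂ = 10.42 kmol/h, ξ₁ = 118 kmol/h.
Outlet amounts (n = n₀ + Σ ν·ξ):
  Q: 390.3 − 1(118) − 1(10.42) = 261.9
  R: 0 + 1(118) = 118
  V: 0 + 2(10.42) = 20.85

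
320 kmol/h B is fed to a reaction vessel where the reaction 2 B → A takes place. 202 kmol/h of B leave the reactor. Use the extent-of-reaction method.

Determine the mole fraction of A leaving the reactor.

0.226

For B: n = n₀ − 2ξ → 202 = 320 − 2ξ, giving ξ = 59 kmol/h.
Outlet amounts (n = n₀ + ν ξ):
  B: 320 − 2(59) = 202
  A: 0 + 1(59) = 59
Total out = 261 kmol/h; y_A = 59 / 261 = 0.2261.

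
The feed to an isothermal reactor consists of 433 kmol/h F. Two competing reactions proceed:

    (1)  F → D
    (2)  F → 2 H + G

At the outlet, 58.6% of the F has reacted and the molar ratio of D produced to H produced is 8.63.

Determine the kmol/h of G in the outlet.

Conversion of F: F consumed = 0.586 × 433 = 253.7 kmol/h = 1ξ₁ + 1ξ₂.
Selectivity: 1ξ₁ / (2ξ₂) = 8.63 → ξ₁ = 17.26 ξ₂.
Substitute: (1·17.26 + 1) ξ₂ = 253.7 → ξ₂ = 13.9 kmol/h, ξ₁ = 239.8 kmol/h.
Outlet amounts (n = n₀ + Σ ν·ξ):
  F: 433 − 1(239.8) − 1(13.9) = 179.3
  D: 0 + 1(239.8) = 239.8
  H: 0 + 2(13.9) = 27.79
  G: 0 + 1(13.9) = 13.9

13.9 kmol/h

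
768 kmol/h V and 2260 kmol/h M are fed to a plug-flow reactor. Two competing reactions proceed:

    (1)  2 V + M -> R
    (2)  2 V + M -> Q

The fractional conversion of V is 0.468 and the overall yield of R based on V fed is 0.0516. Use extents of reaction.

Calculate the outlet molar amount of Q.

Yield of R: 1ξ₁ / 768 = 0.0516 → ξ₁ = 39.63 kmol/h.
Conversion of V: 2ξ₁ + 2ξ₂ = 0.468 × 768 = 359.4 → ξ₂ = 140.1 kmol/h.
Outlet amounts (n = n₀ + Σ ν·ξ):
  V: 768 − 2(39.63) − 2(140.1) = 408.6
  M: 2260 − 1(39.63) − 1(140.1) = 2080
  R: 0 + 1(39.63) = 39.63
  Q: 0 + 1(140.1) = 140.1

140 kmol/h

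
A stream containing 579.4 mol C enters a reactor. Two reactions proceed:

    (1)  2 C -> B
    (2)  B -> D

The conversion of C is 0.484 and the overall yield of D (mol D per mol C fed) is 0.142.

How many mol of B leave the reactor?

Conversion of C: C consumed = 2ξ₁ = 0.484 × 579.4 → ξ₁ = 140.2 mol.
Yield of D: 1ξ₂ / 579.4 = 0.142 → ξ₂ = 82.27 mol.
Outlet amounts (n = n₀ + Σ ν·ξ):
  C: 579.4 − 2(140.2) = 299
  B: 0 + 1(140.2) − 1(82.27) = 57.94
  D: 0 + 1(82.27) = 82.27

57.9 mol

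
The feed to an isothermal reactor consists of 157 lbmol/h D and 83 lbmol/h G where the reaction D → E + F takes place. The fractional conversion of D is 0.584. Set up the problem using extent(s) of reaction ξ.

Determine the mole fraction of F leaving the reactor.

D reacted = 0.584 × 157 = 91.69 lbmol/h; ν_D = −1, so ξ = 91.69/1 = 91.69 lbmol/h.
Outlet amounts (n = n₀ + ν ξ):
  D: 157 − 1(91.69) = 65.31
  E: 0 + 1(91.69) = 91.69
  F: 0 + 1(91.69) = 91.69
  G: 83 (inert)
Total out = 331.7 lbmol/h; y_F = 91.69 / 331.7 = 0.2764.

0.276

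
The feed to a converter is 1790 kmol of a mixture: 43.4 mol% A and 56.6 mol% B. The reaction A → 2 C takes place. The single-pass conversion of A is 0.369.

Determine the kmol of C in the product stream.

573 kmol

A reacted = 0.369 × 776.9 = 286.7 kmol; ν_A = −1, so ξ = 286.7/1 = 286.7 kmol.
Outlet amounts (n = n₀ + ν ξ):
  A: 776.9 − 1(286.7) = 490.2
  C: 0 + 2(286.7) = 573.3
  B: 1013 (inert)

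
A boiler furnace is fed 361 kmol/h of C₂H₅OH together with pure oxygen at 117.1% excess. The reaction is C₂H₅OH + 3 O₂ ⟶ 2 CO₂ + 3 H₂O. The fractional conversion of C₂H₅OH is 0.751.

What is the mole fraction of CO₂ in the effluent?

Stoichiometric O₂ = 3 × 361 = 1083 kmol/h; O₂ fed = 1083 × 2.171 = 2351 kmol/h.
Fuel reacted = 0.751 × 361 → ξ = 271.1 kmol/h.
Outlet (n = n₀ + ν ξ):
  C₂H₅OH: 361 − 1(271.1) = 89.89
  O₂: 2351 − 3(271.1) = 1538
  CO₂: 0 + 2(271.1) = 542.2
  H₂O: 0 + 3(271.1) = 813.3
Total out = 2983 kmol/h; y_CO₂ = 542.2 / 2983 = 0.1818.

0.182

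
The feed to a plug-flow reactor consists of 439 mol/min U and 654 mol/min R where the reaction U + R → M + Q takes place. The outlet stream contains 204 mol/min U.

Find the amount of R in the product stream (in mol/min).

419 mol/min

For U: n = n₀ − 1ξ → 204 = 439 − 1ξ, giving ξ = 235 mol/min.
Outlet amounts (n = n₀ + ν ξ):
  U: 439 − 1(235) = 204
  R: 654 − 1(235) = 419
  M: 0 + 1(235) = 235
  Q: 0 + 1(235) = 235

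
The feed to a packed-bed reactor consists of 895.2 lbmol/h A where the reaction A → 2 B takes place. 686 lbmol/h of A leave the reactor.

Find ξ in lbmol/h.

ξ = 209 lbmol/h

For A: n = n₀ − 1ξ → 686 = 895.2 − 1ξ, giving ξ = 209.2 lbmol/h.
Outlet amounts (n = n₀ + ν ξ):
  A: 895.2 − 1(209.2) = 686
  B: 0 + 2(209.2) = 418.4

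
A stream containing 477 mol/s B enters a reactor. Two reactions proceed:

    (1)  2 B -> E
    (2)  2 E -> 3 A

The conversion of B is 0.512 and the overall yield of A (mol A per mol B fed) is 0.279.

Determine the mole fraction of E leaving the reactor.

Conversion of B: B consumed = 2ξ₁ = 0.512 × 477 → ξ₁ = 122.1 mol/s.
Yield of A: 3ξ₂ / 477 = 0.279 → ξ₂ = 44.36 mol/s.
Outlet amounts (n = n₀ + Σ ν·ξ):
  B: 477 − 2(122.1) = 232.8
  E: 0 + 1(122.1) − 2(44.36) = 33.39
  A: 0 + 3(44.36) = 133.1
Total out = 399.2 mol/s; y_E = 33.39 / 399.2 = 0.08363.

0.0836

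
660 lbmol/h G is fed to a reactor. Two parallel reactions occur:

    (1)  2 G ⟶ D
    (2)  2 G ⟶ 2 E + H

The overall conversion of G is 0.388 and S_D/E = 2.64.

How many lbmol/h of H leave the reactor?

20.4 lbmol/h

Conversion of G: G consumed = 0.388 × 660 = 256.1 lbmol/h = 2ξ₁ + 2ξ₂.
Selectivity: 1ξ₁ / (2ξ₂) = 2.64 → ξ₁ = 5.28 ξ₂.
Substitute: (2·5.28 + 2) ξ₂ = 256.1 → ξ₂ = 20.39 lbmol/h, ξ₁ = 107.7 lbmol/h.
Outlet amounts (n = n₀ + Σ ν·ξ):
  G: 660 − 2(107.7) − 2(20.39) = 403.9
  D: 0 + 1(107.7) = 107.7
  E: 0 + 2(20.39) = 40.78
  H: 0 + 1(20.39) = 20.39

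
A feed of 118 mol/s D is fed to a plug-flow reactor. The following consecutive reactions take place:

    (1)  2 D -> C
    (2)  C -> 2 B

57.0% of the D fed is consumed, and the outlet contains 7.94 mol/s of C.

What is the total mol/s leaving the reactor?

110 mol/s

Conversion of D: D consumed = 2ξ₁ = 0.57 × 118 → ξ₁ = 33.63 mol/s.
C balance: n_C = 0 + 1ξ₁ − 1ξ₂ = 7.94 → ξ₂ = (1·33.63 − 7.94)/1 = 25.69 mol/s.
Outlet amounts (n = n₀ + Σ ν·ξ):
  D: 118 − 2(33.63) = 50.74
  C: 0 + 1(33.63) − 1(25.69) = 7.94
  B: 0 + 2(25.69) = 51.38
Total out = 50.74 + 7.94 + 51.38 = 110.1 mol/s.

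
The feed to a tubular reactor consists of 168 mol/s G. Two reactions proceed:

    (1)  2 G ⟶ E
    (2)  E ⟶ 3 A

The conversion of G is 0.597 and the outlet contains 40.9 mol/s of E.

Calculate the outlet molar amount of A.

27.7 mol/s

Conversion of G: G consumed = 2ξ₁ = 0.597 × 168 → ξ₁ = 50.15 mol/s.
E balance: n_E = 0 + 1ξ₁ − 1ξ₂ = 40.9 → ξ₂ = (1·50.15 − 40.9)/1 = 9.248 mol/s.
Outlet amounts (n = n₀ + Σ ν·ξ):
  G: 168 − 2(50.15) = 67.7
  E: 0 + 1(50.15) − 1(9.248) = 40.9
  A: 0 + 3(9.248) = 27.74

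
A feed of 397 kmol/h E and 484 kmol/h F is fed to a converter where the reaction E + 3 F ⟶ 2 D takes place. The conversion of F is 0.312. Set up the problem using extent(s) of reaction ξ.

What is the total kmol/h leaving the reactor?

780 kmol/h

F reacted = 0.312 × 484 = 151 kmol/h; ν_F = −3, so ξ = 151/3 = 50.34 kmol/h.
Outlet amounts (n = n₀ + ν ξ):
  E: 397 − 1(50.34) = 346.7
  F: 484 − 3(50.34) = 333
  D: 0 + 2(50.34) = 100.7
Total out = 346.7 + 333 + 100.7 = 780.3 kmol/h.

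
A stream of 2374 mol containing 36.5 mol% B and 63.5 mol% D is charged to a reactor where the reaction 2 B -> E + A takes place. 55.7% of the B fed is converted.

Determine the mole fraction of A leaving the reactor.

0.102

B reacted = 0.557 × 866.5 = 482.6 mol; ν_B = −2, so ξ = 482.6/2 = 241.3 mol.
Outlet amounts (n = n₀ + ν ξ):
  B: 866.5 − 2(241.3) = 383.9
  E: 0 + 1(241.3) = 241.3
  A: 0 + 1(241.3) = 241.3
  D: 1507 (inert)
Total out = 2374 mol; y_A = 241.3 / 2374 = 0.1017.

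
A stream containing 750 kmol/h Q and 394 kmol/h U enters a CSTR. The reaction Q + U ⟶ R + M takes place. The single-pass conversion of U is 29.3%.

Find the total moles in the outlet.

1140 kmol/h

U reacted = 0.293 × 394 = 115.4 kmol/h; ν_U = −1, so ξ = 115.4/1 = 115.4 kmol/h.
Outlet amounts (n = n₀ + ν ξ):
  Q: 750 − 1(115.4) = 634.6
  U: 394 − 1(115.4) = 278.6
  R: 0 + 1(115.4) = 115.4
  M: 0 + 1(115.4) = 115.4
Total out = 634.6 + 278.6 + 115.4 + 115.4 = 1144 kmol/h.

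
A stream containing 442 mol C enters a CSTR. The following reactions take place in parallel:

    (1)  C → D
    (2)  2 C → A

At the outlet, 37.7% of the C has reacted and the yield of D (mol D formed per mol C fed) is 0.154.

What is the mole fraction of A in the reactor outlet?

0.125

Yield of D: 1ξ₁ / 442 = 0.154 → ξ₁ = 68.07 mol.
Conversion of C: 1ξ₁ + 2ξ₂ = 0.377 × 442 = 166.6 → ξ₂ = 49.28 mol.
Outlet amounts (n = n₀ + Σ ν·ξ):
  C: 442 − 1(68.07) − 2(49.28) = 275.4
  D: 0 + 1(68.07) = 68.07
  A: 0 + 1(49.28) = 49.28
Total out = 392.7 mol; y_A = 49.28 / 392.7 = 0.1255.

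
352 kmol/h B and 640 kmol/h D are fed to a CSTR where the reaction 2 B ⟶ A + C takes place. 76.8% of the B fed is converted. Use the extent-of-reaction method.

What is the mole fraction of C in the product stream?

0.136

B reacted = 0.768 × 352 = 270.3 kmol/h; ν_B = −2, so ξ = 270.3/2 = 135.2 kmol/h.
Outlet amounts (n = n₀ + ν ξ):
  B: 352 − 2(135.2) = 81.66
  A: 0 + 1(135.2) = 135.2
  C: 0 + 1(135.2) = 135.2
  D: 640 (inert)
Total out = 992 kmol/h; y_C = 135.2 / 992 = 0.1363.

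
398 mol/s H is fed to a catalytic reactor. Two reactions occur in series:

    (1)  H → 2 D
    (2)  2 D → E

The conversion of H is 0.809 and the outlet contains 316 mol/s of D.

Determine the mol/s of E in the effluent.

Conversion of H: H consumed = 1ξ₁ = 0.809 × 398 → ξ₁ = 322 mol/s.
D balance: n_D = 0 + 2ξ₁ − 2ξ₂ = 316 → ξ₂ = (2·322 − 316)/2 = 164 mol/s.
Outlet amounts (n = n₀ + Σ ν·ξ):
  H: 398 − 1(322) = 76.02
  D: 0 + 2(322) − 2(164) = 316
  E: 0 + 1(164) = 164

164 mol/s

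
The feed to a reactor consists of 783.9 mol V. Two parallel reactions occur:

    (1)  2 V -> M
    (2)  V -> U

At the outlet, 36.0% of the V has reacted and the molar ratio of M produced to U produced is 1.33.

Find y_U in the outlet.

0.113

Conversion of V: V consumed = 0.36 × 783.9 = 282.2 mol = 2ξ₁ + 1ξ₂.
Selectivity: 1ξ₁ / (1ξ₂) = 1.33 → ξ₁ = 1.33 ξ₂.
Substitute: (2·1.33 + 1) ξ₂ = 282.2 → ξ₂ = 77.1 mol, ξ₁ = 102.5 mol.
Outlet amounts (n = n₀ + Σ ν·ξ):
  V: 783.9 − 2(102.5) − 1(77.1) = 501.7
  M: 0 + 1(102.5) = 102.5
  U: 0 + 1(77.1) = 77.1
Total out = 681.4 mol; y_U = 77.1 / 681.4 = 0.1132.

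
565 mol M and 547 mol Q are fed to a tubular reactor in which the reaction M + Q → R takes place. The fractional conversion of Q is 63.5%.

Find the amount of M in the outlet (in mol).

Q reacted = 0.635 × 547 = 347.3 mol; ν_Q = −1, so ξ = 347.3/1 = 347.3 mol.
Outlet amounts (n = n₀ + ν ξ):
  M: 565 − 1(347.3) = 217.7
  Q: 547 − 1(347.3) = 199.7
  R: 0 + 1(347.3) = 347.3

218 mol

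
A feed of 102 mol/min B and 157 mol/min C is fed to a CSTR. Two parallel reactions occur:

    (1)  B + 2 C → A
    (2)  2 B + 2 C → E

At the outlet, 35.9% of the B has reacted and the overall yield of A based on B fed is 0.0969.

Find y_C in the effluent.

0.555

Yield of A: 1ξ₁ / 102 = 0.0969 → ξ₁ = 9.884 mol/min.
Conversion of B: 1ξ₁ + 2ξ₂ = 0.359 × 102 = 36.62 → ξ₂ = 13.37 mol/min.
Outlet amounts (n = n₀ + Σ ν·ξ):
  B: 102 − 1(9.884) − 2(13.37) = 65.38
  C: 157 − 2(9.884) − 2(13.37) = 110.5
  A: 0 + 1(9.884) = 9.884
  E: 0 + 1(13.37) = 13.37
Total out = 199.1 mol/min; y_C = 110.5 / 199.1 = 0.5549.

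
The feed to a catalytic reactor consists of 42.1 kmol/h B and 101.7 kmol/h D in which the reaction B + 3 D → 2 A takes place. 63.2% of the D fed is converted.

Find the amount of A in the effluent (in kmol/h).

D reacted = 0.632 × 101.7 = 64.27 kmol/h; ν_D = −3, so ξ = 64.27/3 = 21.42 kmol/h.
Outlet amounts (n = n₀ + ν ξ):
  B: 42.1 − 1(21.42) = 20.68
  D: 101.7 − 3(21.42) = 37.43
  A: 0 + 2(21.42) = 42.85

42.8 kmol/h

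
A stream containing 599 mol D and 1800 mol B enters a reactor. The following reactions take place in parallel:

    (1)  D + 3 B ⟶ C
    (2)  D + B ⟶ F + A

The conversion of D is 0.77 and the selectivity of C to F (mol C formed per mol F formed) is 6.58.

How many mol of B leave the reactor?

Conversion of D: D consumed = 0.77 × 599 = 461.2 mol = 1ξ₁ + 1ξ₂.
Selectivity: 1ξ₁ / (1ξ₂) = 6.58 → ξ₁ = 6.58 ξ₂.
Substitute: (1·6.58 + 1) ξ₂ = 461.2 → ξ₂ = 60.85 mol, ξ₁ = 400.4 mol.
Outlet amounts (n = n₀ + Σ ν·ξ):
  D: 599 − 1(400.4) − 1(60.85) = 137.8
  B: 1800 − 3(400.4) − 1(60.85) = 538
  C: 0 + 1(400.4) = 400.4
  F: 0 + 1(60.85) = 60.85
  A: 0 + 1(60.85) = 60.85

538 mol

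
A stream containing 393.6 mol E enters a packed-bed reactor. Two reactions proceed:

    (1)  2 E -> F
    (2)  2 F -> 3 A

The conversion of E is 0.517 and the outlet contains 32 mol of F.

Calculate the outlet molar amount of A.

Conversion of E: E consumed = 2ξ₁ = 0.517 × 393.6 → ξ₁ = 101.7 mol.
F balance: n_F = 0 + 1ξ₁ − 2ξ₂ = 32 → ξ₂ = (1·101.7 − 32)/2 = 34.87 mol.
Outlet amounts (n = n₀ + Σ ν·ξ):
  E: 393.6 − 2(101.7) = 190.1
  F: 0 + 1(101.7) − 2(34.87) = 32
  A: 0 + 3(34.87) = 104.6

105 mol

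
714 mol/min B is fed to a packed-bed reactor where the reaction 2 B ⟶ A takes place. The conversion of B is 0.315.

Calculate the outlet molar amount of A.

B reacted = 0.315 × 714 = 224.9 mol/min; ν_B = −2, so ξ = 224.9/2 = 112.5 mol/min.
Outlet amounts (n = n₀ + ν ξ):
  B: 714 − 2(112.5) = 489.1
  A: 0 + 1(112.5) = 112.5

112 mol/min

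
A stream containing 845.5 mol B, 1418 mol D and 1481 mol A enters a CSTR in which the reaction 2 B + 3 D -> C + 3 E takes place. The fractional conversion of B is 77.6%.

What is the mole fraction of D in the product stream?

B reacted = 0.776 × 845.5 = 656.1 mol; ν_B = −2, so ξ = 656.1/2 = 328.1 mol.
Outlet amounts (n = n₀ + ν ξ):
  B: 845.5 − 2(328.1) = 189.4
  D: 1418 − 3(328.1) = 433.8
  C: 0 + 1(328.1) = 328.1
  E: 0 + 3(328.1) = 984.2
  A: 1481 (inert)
Total out = 3416 mol; y_D = 433.8 / 3416 = 0.127.

0.127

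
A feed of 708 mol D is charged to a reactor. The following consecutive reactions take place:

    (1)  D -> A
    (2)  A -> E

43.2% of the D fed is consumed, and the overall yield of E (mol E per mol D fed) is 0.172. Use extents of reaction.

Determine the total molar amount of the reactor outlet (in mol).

Conversion of D: D consumed = 1ξ₁ = 0.432 × 708 → ξ₁ = 305.9 mol.
Yield of E: 1ξ₂ / 708 = 0.172 → ξ₂ = 121.8 mol.
Outlet amounts (n = n₀ + Σ ν·ξ):
  D: 708 − 1(305.9) = 402.1
  A: 0 + 1(305.9) − 1(121.8) = 184.1
  E: 0 + 1(121.8) = 121.8
Total out = 402.1 + 184.1 + 121.8 = 708 mol.

708 mol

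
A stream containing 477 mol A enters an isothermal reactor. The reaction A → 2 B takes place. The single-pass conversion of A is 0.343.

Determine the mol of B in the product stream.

327 mol

A reacted = 0.343 × 477 = 163.6 mol; ν_A = −1, so ξ = 163.6/1 = 163.6 mol.
Outlet amounts (n = n₀ + ν ξ):
  A: 477 − 1(163.6) = 313.4
  B: 0 + 2(163.6) = 327.2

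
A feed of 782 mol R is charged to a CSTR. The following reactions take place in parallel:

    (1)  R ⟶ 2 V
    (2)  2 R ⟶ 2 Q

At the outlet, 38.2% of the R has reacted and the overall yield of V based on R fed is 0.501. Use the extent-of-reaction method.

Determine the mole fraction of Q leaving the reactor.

0.105

Yield of V: 2ξ₁ / 782 = 0.501 → ξ₁ = 195.9 mol.
Conversion of R: 1ξ₁ + 2ξ₂ = 0.382 × 782 = 298.7 → ξ₂ = 51.42 mol.
Outlet amounts (n = n₀ + Σ ν·ξ):
  R: 782 − 1(195.9) − 2(51.42) = 483.3
  V: 0 + 2(195.9) = 391.8
  Q: 0 + 2(51.42) = 102.8
Total out = 977.9 mol; y_Q = 102.8 / 977.9 = 0.1052.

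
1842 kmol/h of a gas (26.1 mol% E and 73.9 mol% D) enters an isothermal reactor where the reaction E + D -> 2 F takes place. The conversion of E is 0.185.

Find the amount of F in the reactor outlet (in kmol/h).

178 kmol/h

E reacted = 0.185 × 480.8 = 88.94 kmol/h; ν_E = −1, so ξ = 88.94/1 = 88.94 kmol/h.
Outlet amounts (n = n₀ + ν ξ):
  E: 480.8 − 1(88.94) = 391.8
  D: 1361 − 1(88.94) = 1272
  F: 0 + 2(88.94) = 177.9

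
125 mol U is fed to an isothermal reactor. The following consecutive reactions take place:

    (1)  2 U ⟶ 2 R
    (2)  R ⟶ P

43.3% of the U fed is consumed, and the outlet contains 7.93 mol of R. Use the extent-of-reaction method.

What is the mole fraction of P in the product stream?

0.37

Conversion of U: U consumed = 2ξ₁ = 0.433 × 125 → ξ₁ = 27.06 mol.
R balance: n_R = 0 + 2ξ₁ − 1ξ₂ = 7.93 → ξ₂ = (2·27.06 − 7.93)/1 = 46.2 mol.
Outlet amounts (n = n₀ + Σ ν·ξ):
  U: 125 − 2(27.06) = 70.88
  R: 0 + 2(27.06) − 1(46.2) = 7.93
  P: 0 + 1(46.2) = 46.2
Total out = 125 mol; y_P = 46.2 / 125 = 0.3696.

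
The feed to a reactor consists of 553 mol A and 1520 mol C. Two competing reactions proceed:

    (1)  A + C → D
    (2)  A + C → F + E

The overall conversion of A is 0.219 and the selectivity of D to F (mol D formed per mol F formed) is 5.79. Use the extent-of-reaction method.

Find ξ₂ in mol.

Conversion of A: A consumed = 0.219 × 553 = 121.1 mol = 1ξ₁ + 1ξ₂.
Selectivity: 1ξ₁ / (1ξ₂) = 5.79 → ξ₁ = 5.79 ξ₂.
Substitute: (1·5.79 + 1) ξ₂ = 121.1 → ξ₂ = 17.84 mol, ξ₁ = 103.3 mol.
Outlet amounts (n = n₀ + Σ ν·ξ):
  A: 553 − 1(103.3) − 1(17.84) = 431.9
  C: 1520 − 1(103.3) − 1(17.84) = 1399
  D: 0 + 1(103.3) = 103.3
  F: 0 + 1(17.84) = 17.84
  E: 0 + 1(17.84) = 17.84

ξ₂ = 17.8 mol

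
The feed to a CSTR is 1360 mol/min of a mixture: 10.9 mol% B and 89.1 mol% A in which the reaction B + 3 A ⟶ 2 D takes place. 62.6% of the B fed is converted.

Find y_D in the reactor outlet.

B reacted = 0.626 × 148.2 = 92.8 mol/min; ν_B = −1, so ξ = 92.8/1 = 92.8 mol/min.
Outlet amounts (n = n₀ + ν ξ):
  B: 148.2 − 1(92.8) = 55.44
  A: 1212 − 3(92.8) = 933.4
  D: 0 + 2(92.8) = 185.6
Total out = 1174 mol/min; y_D = 185.6 / 1174 = 0.158.

0.158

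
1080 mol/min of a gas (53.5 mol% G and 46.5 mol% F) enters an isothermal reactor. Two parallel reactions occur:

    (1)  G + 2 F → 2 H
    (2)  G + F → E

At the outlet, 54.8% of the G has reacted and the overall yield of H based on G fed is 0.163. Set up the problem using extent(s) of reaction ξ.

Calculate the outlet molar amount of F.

Yield of H: 2ξ₁ / 577.8 = 0.163 → ξ₁ = 47.09 mol/min.
Conversion of G: 1ξ₁ + 1ξ₂ = 0.548 × 577.8 = 316.6 → ξ₂ = 269.5 mol/min.
Outlet amounts (n = n₀ + Σ ν·ξ):
  G: 577.8 − 1(47.09) − 1(269.5) = 261.2
  F: 502.2 − 2(47.09) − 1(269.5) = 138.5
  H: 0 + 2(47.09) = 94.18
  E: 0 + 1(269.5) = 269.5

138 mol/min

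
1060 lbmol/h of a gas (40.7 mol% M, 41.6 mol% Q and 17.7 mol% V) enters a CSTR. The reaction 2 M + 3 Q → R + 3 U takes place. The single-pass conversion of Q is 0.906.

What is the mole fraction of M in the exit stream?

0.178

Q reacted = 0.906 × 441 = 399.5 lbmol/h; ν_Q = −3, so ξ = 399.5/3 = 133.2 lbmol/h.
Outlet amounts (n = n₀ + ν ξ):
  M: 431.4 − 2(133.2) = 165.1
  Q: 441 − 3(133.2) = 41.45
  R: 0 + 1(133.2) = 133.2
  U: 0 + 3(133.2) = 399.5
  V: 187.6 (inert)
Total out = 926.8 lbmol/h; y_M = 165.1 / 926.8 = 0.1781.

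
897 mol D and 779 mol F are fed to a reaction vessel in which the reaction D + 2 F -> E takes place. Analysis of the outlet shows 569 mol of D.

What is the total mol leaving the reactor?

1020 mol

For D: n = n₀ − 1ξ → 569 = 897 − 1ξ, giving ξ = 328 mol.
Outlet amounts (n = n₀ + ν ξ):
  D: 897 − 1(328) = 569
  F: 779 − 2(328) = 123
  E: 0 + 1(328) = 328
Total out = 569 + 123 + 328 = 1020 mol.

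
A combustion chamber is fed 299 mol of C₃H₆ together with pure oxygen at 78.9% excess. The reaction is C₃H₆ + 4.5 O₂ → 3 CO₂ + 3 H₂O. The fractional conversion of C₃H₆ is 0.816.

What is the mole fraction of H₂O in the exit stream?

0.259

Stoichiometric O₂ = 4.5 × 299 = 1346 mol; O₂ fed = 1346 × 1.789 = 2407 mol.
Fuel reacted = 0.816 × 299 → ξ = 244 mol.
Outlet (n = n₀ + ν ξ):
  C₃H₆: 299 − 1(244) = 55.02
  O₂: 2407 − 4.5(244) = 1309
  CO₂: 0 + 3(244) = 732
  H₂O: 0 + 3(244) = 732
Total out = 2828 mol; y_H₂O = 732 / 2828 = 0.2588.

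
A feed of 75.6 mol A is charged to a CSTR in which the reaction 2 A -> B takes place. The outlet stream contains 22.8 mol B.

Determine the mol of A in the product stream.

For B: n = n₀ + 1ξ → 22.8 = 0 + 1ξ, giving ξ = 22.8 mol.
Outlet amounts (n = n₀ + ν ξ):
  A: 75.6 − 2(22.8) = 30
  B: 0 + 1(22.8) = 22.8

30 mol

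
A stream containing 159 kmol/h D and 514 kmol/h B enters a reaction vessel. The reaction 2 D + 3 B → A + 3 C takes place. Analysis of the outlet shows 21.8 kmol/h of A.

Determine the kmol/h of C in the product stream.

For A: n = n₀ + 1ξ → 21.8 = 0 + 1ξ, giving ξ = 21.8 kmol/h.
Outlet amounts (n = n₀ + ν ξ):
  D: 159 − 2(21.8) = 115.4
  B: 514 − 3(21.8) = 448.6
  A: 0 + 1(21.8) = 21.8
  C: 0 + 3(21.8) = 65.4

65.4 kmol/h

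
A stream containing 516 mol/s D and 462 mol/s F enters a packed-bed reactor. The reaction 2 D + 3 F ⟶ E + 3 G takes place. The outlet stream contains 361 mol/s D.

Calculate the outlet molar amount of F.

230 mol/s

For D: n = n₀ − 2ξ → 361 = 516 − 2ξ, giving ξ = 77.5 mol/s.
Outlet amounts (n = n₀ + ν ξ):
  D: 516 − 2(77.5) = 361
  F: 462 − 3(77.5) = 229.5
  E: 0 + 1(77.5) = 77.5
  G: 0 + 3(77.5) = 232.5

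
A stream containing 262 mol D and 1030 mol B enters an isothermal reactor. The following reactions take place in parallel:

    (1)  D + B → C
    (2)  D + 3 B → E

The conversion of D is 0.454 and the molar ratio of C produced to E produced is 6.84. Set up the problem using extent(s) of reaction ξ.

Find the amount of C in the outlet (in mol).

104 mol

Conversion of D: D consumed = 0.454 × 262 = 118.9 mol = 1ξ₁ + 1ξ₂.
Selectivity: 1ξ₁ / (1ξ₂) = 6.84 → ξ₁ = 6.84 ξ₂.
Substitute: (1·6.84 + 1) ξ₂ = 118.9 → ξ₂ = 15.17 mol, ξ₁ = 103.8 mol.
Outlet amounts (n = n₀ + Σ ν·ξ):
  D: 262 − 1(103.8) − 1(15.17) = 143.1
  B: 1030 − 1(103.8) − 3(15.17) = 880.7
  C: 0 + 1(103.8) = 103.8
  E: 0 + 1(15.17) = 15.17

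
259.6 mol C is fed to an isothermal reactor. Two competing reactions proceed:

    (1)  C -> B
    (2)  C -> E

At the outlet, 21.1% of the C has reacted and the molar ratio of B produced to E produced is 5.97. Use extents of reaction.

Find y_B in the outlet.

Conversion of C: C consumed = 0.211 × 259.6 = 54.78 mol = 1ξ₁ + 1ξ₂.
Selectivity: 1ξ₁ / (1ξ₂) = 5.97 → ξ₁ = 5.97 ξ₂.
Substitute: (1·5.97 + 1) ξ₂ = 54.78 → ξ₂ = 7.859 mol, ξ₁ = 46.92 mol.
Outlet amounts (n = n₀ + Σ ν·ξ):
  C: 259.6 − 1(46.92) − 1(7.859) = 204.8
  B: 0 + 1(46.92) = 46.92
  E: 0 + 1(7.859) = 7.859
Total out = 259.6 mol; y_B = 46.92 / 259.6 = 0.1807.

0.181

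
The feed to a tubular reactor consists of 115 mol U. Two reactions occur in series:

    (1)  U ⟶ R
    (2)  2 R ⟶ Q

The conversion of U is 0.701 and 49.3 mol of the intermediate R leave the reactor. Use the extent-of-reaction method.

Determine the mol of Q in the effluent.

15.7 mol

Conversion of U: U consumed = 1ξ₁ = 0.701 × 115 → ξ₁ = 80.61 mol.
R balance: n_R = 0 + 1ξ₁ − 2ξ₂ = 49.3 → ξ₂ = (1·80.61 − 49.3)/2 = 15.66 mol.
Outlet amounts (n = n₀ + Σ ν·ξ):
  U: 115 − 1(80.61) = 34.39
  R: 0 + 1(80.61) − 2(15.66) = 49.3
  Q: 0 + 1(15.66) = 15.66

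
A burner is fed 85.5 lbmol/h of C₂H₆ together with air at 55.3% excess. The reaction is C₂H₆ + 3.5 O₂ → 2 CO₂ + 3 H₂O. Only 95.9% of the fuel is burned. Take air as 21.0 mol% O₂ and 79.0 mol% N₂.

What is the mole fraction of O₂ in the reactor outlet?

0.076

Stoichiometric O₂ = 3.5 × 85.5 = 299.2 lbmol/h; O₂ fed = 299.2 × 1.553 = 464.7 lbmol/h.
N₂ fed = 464.7 × 79/21 = 1748 lbmol/h.
Fuel reacted = 0.959 × 85.5 → ξ = 81.99 lbmol/h.
Outlet (n = n₀ + ν ξ):
  C₂H₆: 85.5 − 1(81.99) = 3.505
  O₂: 464.7 − 3.5(81.99) = 177.8
  N₂: 1748 (inert)
  CO₂: 0 + 2(81.99) = 164
  H₂O: 0 + 3(81.99) = 246
Total out = 2340 lbmol/h; y_O₂ = 177.8 / 2340 = 0.07598.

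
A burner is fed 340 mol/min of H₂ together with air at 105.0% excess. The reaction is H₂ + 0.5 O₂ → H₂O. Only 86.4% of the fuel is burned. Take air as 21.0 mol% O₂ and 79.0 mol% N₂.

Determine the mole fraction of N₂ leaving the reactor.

0.708

Stoichiometric O₂ = 0.5 × 340 = 170 mol/min; O₂ fed = 170 × 2.050 = 348.5 mol/min.
N₂ fed = 348.5 × 79/21 = 1311 mol/min.
Fuel reacted = 0.864 × 340 → ξ = 293.8 mol/min.
Outlet (n = n₀ + ν ξ):
  H₂: 340 − 1(293.8) = 46.24
  O₂: 348.5 − 0.5(293.8) = 201.6
  N₂: 1311 (inert)
  H₂O: 0 + 1(293.8) = 293.8
Total out = 1853 mol/min; y_N₂ = 1311 / 1853 = 0.7077.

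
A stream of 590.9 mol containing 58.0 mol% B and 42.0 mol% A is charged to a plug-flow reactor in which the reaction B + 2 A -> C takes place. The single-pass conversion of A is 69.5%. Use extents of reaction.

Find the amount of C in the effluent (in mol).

86.2 mol

A reacted = 0.695 × 248.2 = 172.5 mol; ν_A = −2, so ξ = 172.5/2 = 86.24 mol.
Outlet amounts (n = n₀ + ν ξ):
  B: 342.7 − 1(86.24) = 256.5
  A: 248.2 − 2(86.24) = 75.69
  C: 0 + 1(86.24) = 86.24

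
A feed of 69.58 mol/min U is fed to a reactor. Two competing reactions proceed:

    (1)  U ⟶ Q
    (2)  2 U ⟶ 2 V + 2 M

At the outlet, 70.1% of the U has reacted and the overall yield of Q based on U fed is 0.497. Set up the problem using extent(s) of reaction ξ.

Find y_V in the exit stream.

Yield of Q: 1ξ₁ / 69.58 = 0.497 → ξ₁ = 34.58 mol/min.
Conversion of U: 1ξ₁ + 2ξ₂ = 0.701 × 69.58 = 48.78 → ξ₂ = 7.097 mol/min.
Outlet amounts (n = n₀ + Σ ν·ξ):
  U: 69.58 − 1(34.58) − 2(7.097) = 20.8
  Q: 0 + 1(34.58) = 34.58
  V: 0 + 2(7.097) = 14.19
  M: 0 + 2(7.097) = 14.19
Total out = 83.77 mol/min; y_V = 14.19 / 83.77 = 0.1694.

0.169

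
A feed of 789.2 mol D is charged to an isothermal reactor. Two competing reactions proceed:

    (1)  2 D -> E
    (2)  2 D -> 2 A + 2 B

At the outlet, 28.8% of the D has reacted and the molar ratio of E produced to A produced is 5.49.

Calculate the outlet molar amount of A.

Conversion of D: D consumed = 0.288 × 789.2 = 227.3 mol = 2ξ₁ + 2ξ₂.
Selectivity: 1ξ₁ / (2ξ₂) = 5.49 → ξ₁ = 10.98 ξ₂.
Substitute: (2·10.98 + 2) ξ₂ = 227.3 → ξ₂ = 9.486 mol, ξ₁ = 104.2 mol.
Outlet amounts (n = n₀ + Σ ν·ξ):
  D: 789.2 − 2(104.2) − 2(9.486) = 561.9
  E: 0 + 1(104.2) = 104.2
  A: 0 + 2(9.486) = 18.97
  B: 0 + 2(9.486) = 18.97

19 mol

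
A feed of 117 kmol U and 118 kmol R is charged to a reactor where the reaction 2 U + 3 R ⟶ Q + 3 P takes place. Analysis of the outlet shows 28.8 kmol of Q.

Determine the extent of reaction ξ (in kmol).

For Q: n = n₀ + 1ξ → 28.8 = 0 + 1ξ, giving ξ = 28.8 kmol.
Outlet amounts (n = n₀ + ν ξ):
  U: 117 − 2(28.8) = 59.4
  R: 118 − 3(28.8) = 31.6
  Q: 0 + 1(28.8) = 28.8
  P: 0 + 3(28.8) = 86.4

ξ = 28.8 kmol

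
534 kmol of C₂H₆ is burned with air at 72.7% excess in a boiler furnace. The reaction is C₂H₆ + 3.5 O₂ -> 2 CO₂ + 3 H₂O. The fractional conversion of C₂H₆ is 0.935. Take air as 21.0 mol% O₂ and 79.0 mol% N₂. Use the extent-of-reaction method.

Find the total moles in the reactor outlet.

Stoichiometric O₂ = 3.5 × 534 = 1869 kmol; O₂ fed = 1869 × 1.727 = 3228 kmol.
N₂ fed = 3228 × 79/21 = 12140 kmol.
Fuel reacted = 0.935 × 534 → ξ = 499.3 kmol.
Outlet (n = n₀ + ν ξ):
  C₂H₆: 534 − 1(499.3) = 34.71
  O₂: 3228 − 3.5(499.3) = 1480
  N₂: 12140 (inert)
  CO₂: 0 + 2(499.3) = 998.6
  H₂O: 0 + 3(499.3) = 1498
Total out = 34.71 + 1480 + 12140 + 998.6 + 1498 = 16150 kmol.

16200 kmol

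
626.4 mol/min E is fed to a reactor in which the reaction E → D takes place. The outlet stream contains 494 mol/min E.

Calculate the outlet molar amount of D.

For E: n = n₀ − 1ξ → 494 = 626.4 − 1ξ, giving ξ = 132.4 mol/min.
Outlet amounts (n = n₀ + ν ξ):
  E: 626.4 − 1(132.4) = 494
  D: 0 + 1(132.4) = 132.4

132 mol/min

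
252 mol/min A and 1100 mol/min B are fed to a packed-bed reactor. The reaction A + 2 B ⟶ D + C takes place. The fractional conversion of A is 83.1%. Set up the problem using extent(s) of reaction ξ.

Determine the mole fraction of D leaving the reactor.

A reacted = 0.831 × 252 = 209.4 mol/min; ν_A = −1, so ξ = 209.4/1 = 209.4 mol/min.
Outlet amounts (n = n₀ + ν ξ):
  A: 252 − 1(209.4) = 42.59
  B: 1100 − 2(209.4) = 681.2
  D: 0 + 1(209.4) = 209.4
  C: 0 + 1(209.4) = 209.4
Total out = 1143 mol/min; y_D = 209.4 / 1143 = 0.1833.

0.183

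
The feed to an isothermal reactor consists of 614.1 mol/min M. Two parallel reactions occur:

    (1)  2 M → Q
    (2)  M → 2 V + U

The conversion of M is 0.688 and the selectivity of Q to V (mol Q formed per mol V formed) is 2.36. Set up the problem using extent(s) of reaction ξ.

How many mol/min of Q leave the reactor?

191 mol/min

Conversion of M: M consumed = 0.688 × 614.1 = 422.5 mol/min = 2ξ₁ + 1ξ₂.
Selectivity: 1ξ₁ / (2ξ₂) = 2.36 → ξ₁ = 4.72 ξ₂.
Substitute: (2·4.72 + 1) ξ₂ = 422.5 → ξ₂ = 40.47 mol/min, ξ₁ = 191 mol/min.
Outlet amounts (n = n₀ + Σ ν·ξ):
  M: 614.1 − 2(191) − 1(40.47) = 191.6
  Q: 0 + 1(191) = 191
  V: 0 + 2(40.47) = 80.94
  U: 0 + 1(40.47) = 40.47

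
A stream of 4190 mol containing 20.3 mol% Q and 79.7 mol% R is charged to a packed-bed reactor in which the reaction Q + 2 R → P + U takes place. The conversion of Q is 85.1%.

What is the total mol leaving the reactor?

3470 mol

Q reacted = 0.851 × 850.6 = 723.8 mol; ν_Q = −1, so ξ = 723.8/1 = 723.8 mol.
Outlet amounts (n = n₀ + ν ξ):
  Q: 850.6 − 1(723.8) = 126.7
  R: 3339 − 2(723.8) = 1892
  P: 0 + 1(723.8) = 723.8
  U: 0 + 1(723.8) = 723.8
Total out = 126.7 + 1892 + 723.8 + 723.8 = 3466 mol.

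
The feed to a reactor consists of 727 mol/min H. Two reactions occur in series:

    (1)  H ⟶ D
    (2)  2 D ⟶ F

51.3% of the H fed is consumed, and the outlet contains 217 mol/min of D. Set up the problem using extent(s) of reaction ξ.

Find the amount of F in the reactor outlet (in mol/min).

Conversion of H: H consumed = 1ξ₁ = 0.513 × 727 → ξ₁ = 373 mol/min.
D balance: n_D = 0 + 1ξ₁ − 2ξ₂ = 217 → ξ₂ = (1·373 − 217)/2 = 77.98 mol/min.
Outlet amounts (n = n₀ + Σ ν·ξ):
  H: 727 − 1(373) = 354
  D: 0 + 1(373) − 2(77.98) = 217
  F: 0 + 1(77.98) = 77.98

78 mol/min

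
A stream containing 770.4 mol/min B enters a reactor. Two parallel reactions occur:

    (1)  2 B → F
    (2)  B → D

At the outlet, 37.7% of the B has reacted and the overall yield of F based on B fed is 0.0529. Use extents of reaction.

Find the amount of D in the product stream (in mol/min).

Yield of F: 1ξ₁ / 770.4 = 0.0529 → ξ₁ = 40.75 mol/min.
Conversion of B: 2ξ₁ + 1ξ₂ = 0.377 × 770.4 = 290.4 → ξ₂ = 208.9 mol/min.
Outlet amounts (n = n₀ + Σ ν·ξ):
  B: 770.4 − 2(40.75) − 1(208.9) = 480
  F: 0 + 1(40.75) = 40.75
  D: 0 + 1(208.9) = 208.9

209 mol/min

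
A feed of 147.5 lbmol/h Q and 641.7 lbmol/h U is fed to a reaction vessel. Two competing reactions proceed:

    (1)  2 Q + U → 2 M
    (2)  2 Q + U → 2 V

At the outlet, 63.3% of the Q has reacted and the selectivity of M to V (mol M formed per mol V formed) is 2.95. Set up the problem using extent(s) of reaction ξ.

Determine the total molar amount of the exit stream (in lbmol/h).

743 lbmol/h

Conversion of Q: Q consumed = 0.633 × 147.5 = 93.37 lbmol/h = 2ξ₁ + 2ξ₂.
Selectivity: 2ξ₁ / (2ξ₂) = 2.95 → ξ₁ = 2.95 ξ₂.
Substitute: (2·2.95 + 2) ξ₂ = 93.37 → ξ₂ = 11.82 lbmol/h, ξ₁ = 34.87 lbmol/h.
Outlet amounts (n = n₀ + Σ ν·ξ):
  Q: 147.5 − 2(34.87) − 2(11.82) = 54.13
  U: 641.7 − 1(34.87) − 1(11.82) = 595
  M: 0 + 2(34.87) = 69.73
  V: 0 + 2(11.82) = 23.64
Total out = 54.13 + 595 + 69.73 + 23.64 = 742.5 lbmol/h.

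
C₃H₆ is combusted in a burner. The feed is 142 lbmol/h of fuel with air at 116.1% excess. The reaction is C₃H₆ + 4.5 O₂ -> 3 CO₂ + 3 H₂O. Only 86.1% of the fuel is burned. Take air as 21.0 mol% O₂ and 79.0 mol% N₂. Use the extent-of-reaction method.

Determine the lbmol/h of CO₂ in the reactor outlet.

Stoichiometric O₂ = 4.5 × 142 = 639 lbmol/h; O₂ fed = 639 × 2.161 = 1381 lbmol/h.
N₂ fed = 1381 × 79/21 = 5195 lbmol/h.
Fuel reacted = 0.861 × 142 → ξ = 122.3 lbmol/h.
Outlet (n = n₀ + ν ξ):
  C₃H₆: 142 − 1(122.3) = 19.74
  O₂: 1381 − 4.5(122.3) = 830.7
  N₂: 5195 (inert)
  CO₂: 0 + 3(122.3) = 366.8
  H₂O: 0 + 3(122.3) = 366.8

367 lbmol/h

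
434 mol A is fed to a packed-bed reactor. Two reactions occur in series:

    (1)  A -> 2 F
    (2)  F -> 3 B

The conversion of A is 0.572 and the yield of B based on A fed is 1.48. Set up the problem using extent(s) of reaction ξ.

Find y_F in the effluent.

0.254

Conversion of A: A consumed = 1ξ₁ = 0.572 × 434 → ξ₁ = 248.2 mol.
Yield of B: 3ξ₂ / 434 = 1.48 → ξ₂ = 214.1 mol.
Outlet amounts (n = n₀ + Σ ν·ξ):
  A: 434 − 1(248.2) = 185.8
  F: 0 + 2(248.2) − 1(214.1) = 282.4
  B: 0 + 3(214.1) = 642.3
Total out = 1110 mol; y_F = 282.4 / 1110 = 0.2543.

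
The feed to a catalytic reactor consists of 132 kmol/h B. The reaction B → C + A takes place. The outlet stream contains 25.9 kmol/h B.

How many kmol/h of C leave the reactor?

106 kmol/h

For B: n = n₀ − 1ξ → 25.9 = 132 − 1ξ, giving ξ = 106.1 kmol/h.
Outlet amounts (n = n₀ + ν ξ):
  B: 132 − 1(106.1) = 25.9
  C: 0 + 1(106.1) = 106.1
  A: 0 + 1(106.1) = 106.1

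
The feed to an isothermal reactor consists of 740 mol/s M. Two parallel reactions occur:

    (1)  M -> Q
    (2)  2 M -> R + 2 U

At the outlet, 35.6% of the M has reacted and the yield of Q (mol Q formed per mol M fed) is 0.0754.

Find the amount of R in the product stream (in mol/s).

104 mol/s

Yield of Q: 1ξ₁ / 740 = 0.0754 → ξ₁ = 55.8 mol/s.
Conversion of M: 1ξ₁ + 2ξ₂ = 0.356 × 740 = 263.4 → ξ₂ = 103.8 mol/s.
Outlet amounts (n = n₀ + Σ ν·ξ):
  M: 740 − 1(55.8) − 2(103.8) = 476.6
  Q: 0 + 1(55.8) = 55.8
  R: 0 + 1(103.8) = 103.8
  U: 0 + 2(103.8) = 207.6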